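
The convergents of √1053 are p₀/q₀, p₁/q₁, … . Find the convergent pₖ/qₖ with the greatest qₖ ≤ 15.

292/9

√1053 = [32; 2, 4, 2, 64, …] (period length 4).
Convergents:
  p_0/q_0 = 32/1
  p_1/q_1 = 65/2
  p_2/q_2 = 292/9
  p_3/q_3 = 649/20
q_2 = 9 ≤ 15 < 20 = q_3, so the answer is 292/9.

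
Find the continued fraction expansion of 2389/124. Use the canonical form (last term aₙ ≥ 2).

2389 = 19*124 + 33
124 = 3*33 + 25
33 = 1*25 + 8
25 = 3*8 + 1
8 = 8*1 + 0  (stop)
So 2389/124 = [19; 3, 1, 3, 8].

[19; 3, 1, 3, 8]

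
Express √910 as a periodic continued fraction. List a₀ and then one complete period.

[30; 6, 60]

a₀ = ⌊√910⌋ = 30.
With m₀=0, d₀=1 and mₖ₊₁ = dₖaₖ − mₖ, dₖ₊₁ = (n − mₖ₊₁²)/dₖ, aₖ₊₁ = ⌊(a₀+mₖ₊₁)/dₖ₊₁⌋:
  k=1: m=30, d=10, a=6
  k=2: m=30, d=1, a=60
d=1 and a=2a₀=60 at k=2, so the next step gives (m, d) = (30, 10) again — its k=1 value — and the period has length 2.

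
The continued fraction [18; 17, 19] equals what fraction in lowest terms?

5851/324

Fold from the inside: start with 19/1.
  17 + 1/19 = 324/19
  18 + 19/324 = 5851/324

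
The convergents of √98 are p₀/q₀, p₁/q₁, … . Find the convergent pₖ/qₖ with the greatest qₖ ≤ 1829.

17631/1781

√98 = [9; 1, 8, 1, 18, …] (period length 4).
Convergents:
  p_0/q_0 = 9/1
  p_1/q_1 = 10/1
  p_2/q_2 = 89/9
  p_3/q_3 = 99/10
  p_4/q_4 = 1871/189
  p_5/q_5 = 1970/199
  p_6/q_6 = 17631/1781
  p_7/q_7 = 19601/1980
q_6 = 1781 ≤ 1829 < 1980 = q_7, so the answer is 17631/1781.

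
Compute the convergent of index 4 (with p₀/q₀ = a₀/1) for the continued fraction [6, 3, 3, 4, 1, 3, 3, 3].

Using pₖ = aₖpₖ₋₁ + pₖ₋₂, qₖ = aₖqₖ₋₁ + qₖ₋₂ (with p₋₁=1, p₋₂=0, q₋₁=0, q₋₂=1):
  k=0: a=6, p=6, q=1
  k=1: a=3, p=19, q=3
  k=2: a=3, p=63, q=10
  k=3: a=4, p=271, q=43
  k=4: a=1, p=334, q=53

334/53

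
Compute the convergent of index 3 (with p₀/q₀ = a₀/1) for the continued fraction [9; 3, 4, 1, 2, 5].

149/16

Using pₖ = aₖpₖ₋₁ + pₖ₋₂, qₖ = aₖqₖ₋₁ + qₖ₋₂ (with p₋₁=1, p₋₂=0, q₋₁=0, q₋₂=1):
  k=0: a=9, p=9, q=1
  k=1: a=3, p=28, q=3
  k=2: a=4, p=121, q=13
  k=3: a=1, p=149, q=16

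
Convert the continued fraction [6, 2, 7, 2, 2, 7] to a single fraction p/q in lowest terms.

3784/585

Fold from the inside: start with 7/1.
  2 + 1/7 = 15/7
  2 + 7/15 = 37/15
  7 + 15/37 = 274/37
  2 + 37/274 = 585/274
  6 + 274/585 = 3784/585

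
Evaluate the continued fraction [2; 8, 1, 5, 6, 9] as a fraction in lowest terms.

6331/2996

Using pₖ = aₖpₖ₋₁ + pₖ₋₂ and qₖ = aₖqₖ₋₁ + qₖ₋₂:
  k=0: a=2, p=2, q=1
  k=1: a=8, p=17, q=8
  k=2: a=1, p=19, q=9
  k=3: a=5, p=112, q=53
  k=4: a=6, p=691, q=327
  k=5: a=9, p=6331, q=2996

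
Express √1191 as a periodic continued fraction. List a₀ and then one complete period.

a₀ = ⌊√1191⌋ = 34.

[34; 1, 1, 22, 1, 1, 68]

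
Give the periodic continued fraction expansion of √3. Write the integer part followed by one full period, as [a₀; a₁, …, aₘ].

a₀ = ⌊√3⌋ = 1.

[1; 1, 2]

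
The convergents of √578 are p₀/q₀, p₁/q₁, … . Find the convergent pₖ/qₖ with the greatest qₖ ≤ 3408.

27720/1153

√578 = [24; 24, 48, …] (period length 2).
Convergents:
  p_0/q_0 = 24/1
  p_1/q_1 = 577/24
  p_2/q_2 = 27720/1153
  p_3/q_3 = 665857/27696
q_2 = 1153 ≤ 3408 < 27696 = q_3, so the answer is 27720/1153.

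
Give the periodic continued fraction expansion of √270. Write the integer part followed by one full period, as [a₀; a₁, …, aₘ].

a₀ = ⌊√270⌋ = 16.
With m₀=0, d₀=1 and mₖ₊₁ = dₖaₖ − mₖ, dₖ₊₁ = (n − mₖ₊₁²)/dₖ, aₖ₊₁ = ⌊(a₀+mₖ₊₁)/dₖ₊₁⌋:
  k=1: m=16, d=14, a=2
  k=2: m=12, d=9, a=3
  k=3: m=15, d=5, a=6
  k=4: m=15, d=9, a=3
  k=5: m=12, d=14, a=2
  k=6: m=16, d=1, a=32
d=1 and a=2a₀=32 at k=6, so the next step gives (m, d) = (16, 14) again — its k=1 value — and the period has length 6.

[16; 2, 3, 6, 3, 2, 32]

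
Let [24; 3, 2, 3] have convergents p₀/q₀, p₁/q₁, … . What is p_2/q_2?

170/7

Using pₖ = aₖpₖ₋₁ + pₖ₋₂, qₖ = aₖqₖ₋₁ + qₖ₋₂ (with p₋₁=1, p₋₂=0, q₋₁=0, q₋₂=1):
  k=0: a=24, p=24, q=1
  k=1: a=3, p=73, q=3
  k=2: a=2, p=170, q=7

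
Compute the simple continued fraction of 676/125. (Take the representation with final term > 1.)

676 = 5·125 + 51
125 = 2·51 + 23
51 = 2·23 + 5
23 = 4·5 + 3
5 = 1·3 + 2
3 = 1·2 + 1
2 = 2·1 + 0  (stop)
So 676/125 = [5; 2, 2, 4, 1, 1, 2].

[5; 2, 2, 4, 1, 1, 2]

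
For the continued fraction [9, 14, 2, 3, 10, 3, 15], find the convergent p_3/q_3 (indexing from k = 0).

916/101

Using pₖ = aₖpₖ₋₁ + pₖ₋₂, qₖ = aₖqₖ₋₁ + qₖ₋₂ (with p₋₁=1, p₋₂=0, q₋₁=0, q₋₂=1):
  k=0: a=9, p=9, q=1
  k=1: a=14, p=127, q=14
  k=2: a=2, p=263, q=29
  k=3: a=3, p=916, q=101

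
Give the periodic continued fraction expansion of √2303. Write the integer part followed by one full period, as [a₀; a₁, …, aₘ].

a₀ = ⌊√2303⌋ = 47.
With m₀=0, d₀=1 and mₖ₊₁ = dₖaₖ − mₖ, dₖ₊₁ = (n − mₖ₊₁²)/dₖ, aₖ₊₁ = ⌊(a₀+mₖ₊₁)/dₖ₊₁⌋:
  k=1: m=47, d=94, a=1
  k=2: m=47, d=1, a=94
d=1 and a=2a₀=94 at k=2, so the next step gives (m, d) = (47, 94) again — its k=1 value — and the period has length 2.

[47; 1, 94]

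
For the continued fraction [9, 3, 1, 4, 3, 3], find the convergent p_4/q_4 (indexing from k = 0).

Using pₖ = aₖpₖ₋₁ + pₖ₋₂, qₖ = aₖqₖ₋₁ + qₖ₋₂ (with p₋₁=1, p₋₂=0, q₋₁=0, q₋₂=1):
  k=0: a=9, p=9, q=1
  k=1: a=3, p=28, q=3
  k=2: a=1, p=37, q=4
  k=3: a=4, p=176, q=19
  k=4: a=3, p=565, q=61

565/61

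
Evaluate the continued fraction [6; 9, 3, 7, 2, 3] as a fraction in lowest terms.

Fold from the inside: start with 3/1.
  2 + 1/3 = 7/3
  7 + 3/7 = 52/7
  3 + 7/52 = 163/52
  9 + 52/163 = 1519/163
  6 + 163/1519 = 9277/1519

9277/1519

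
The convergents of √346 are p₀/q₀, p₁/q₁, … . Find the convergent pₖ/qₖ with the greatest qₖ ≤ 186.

√346 = [18; 1, 1, 1, 1, 36, …] (period length 5).
Convergents:
  p_0/q_0 = 18/1
  p_1/q_1 = 19/1
  p_2/q_2 = 37/2
  p_3/q_3 = 56/3
  p_4/q_4 = 93/5
  p_5/q_5 = 3404/183
  p_6/q_6 = 3497/188
q_5 = 183 ≤ 186 < 188 = q_6, so the answer is 3404/183.

3404/183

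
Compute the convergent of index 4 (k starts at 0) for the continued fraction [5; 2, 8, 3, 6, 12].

1833/335

Using pₖ = aₖpₖ₋₁ + pₖ₋₂, qₖ = aₖqₖ₋₁ + qₖ₋₂ (with p₋₁=1, p₋₂=0, q₋₁=0, q₋₂=1):
  k=0: a=5, p=5, q=1
  k=1: a=2, p=11, q=2
  k=2: a=8, p=93, q=17
  k=3: a=3, p=290, q=53
  k=4: a=6, p=1833, q=335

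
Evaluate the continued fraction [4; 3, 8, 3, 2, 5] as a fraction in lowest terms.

Fold from the inside: start with 5/1.
  2 + 1/5 = 11/5
  3 + 5/11 = 38/11
  8 + 11/38 = 315/38
  3 + 38/315 = 983/315
  4 + 315/983 = 4247/983

4247/983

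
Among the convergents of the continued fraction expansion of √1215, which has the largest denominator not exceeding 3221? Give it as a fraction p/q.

√1215 = [34; 1, 5, 1, 68, …] (period length 4).
Convergents:
  p_0/q_0 = 34/1
  p_1/q_1 = 35/1
  p_2/q_2 = 209/6
  p_3/q_3 = 244/7
  p_4/q_4 = 16801/482
  p_5/q_5 = 17045/489
  p_6/q_6 = 102026/2927
  p_7/q_7 = 119071/3416
q_6 = 2927 ≤ 3221 < 3416 = q_7, so the answer is 102026/2927.

102026/2927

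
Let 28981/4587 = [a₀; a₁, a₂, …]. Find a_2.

28981 = 6·4587 + 1459   →  a_0 = 6
4587 = 3·1459 + 210   →  a_1 = 3
1459 = 6·210 + 199   →  a_2 = 6

6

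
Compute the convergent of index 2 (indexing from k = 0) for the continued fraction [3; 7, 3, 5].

Using pₖ = aₖpₖ₋₁ + pₖ₋₂, qₖ = aₖqₖ₋₁ + qₖ₋₂ (with p₋₁=1, p₋₂=0, q₋₁=0, q₋₂=1):
  k=0: a=3, p=3, q=1
  k=1: a=7, p=22, q=7
  k=2: a=3, p=69, q=22

69/22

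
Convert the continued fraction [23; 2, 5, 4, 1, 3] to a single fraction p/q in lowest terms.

Fold from the inside: start with 3/1.
  1 + 1/3 = 4/3
  4 + 3/4 = 19/4
  5 + 4/19 = 99/19
  2 + 19/99 = 217/99
  23 + 99/217 = 5090/217

5090/217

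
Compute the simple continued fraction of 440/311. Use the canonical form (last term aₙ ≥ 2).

[1; 2, 2, 2, 3, 3, 2]

440 = 1×311 + 129
311 = 2×129 + 53
129 = 2×53 + 23
53 = 2×23 + 7
23 = 3×7 + 2
7 = 3×2 + 1
2 = 2×1 + 0  (stop)
So 440/311 = [1; 2, 2, 2, 3, 3, 2].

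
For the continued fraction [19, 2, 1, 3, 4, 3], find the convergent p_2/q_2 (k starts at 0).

Using pₖ = aₖpₖ₋₁ + pₖ₋₂, qₖ = aₖqₖ₋₁ + qₖ₋₂ (with p₋₁=1, p₋₂=0, q₋₁=0, q₋₂=1):
  k=0: a=19, p=19, q=1
  k=1: a=2, p=39, q=2
  k=2: a=1, p=58, q=3

58/3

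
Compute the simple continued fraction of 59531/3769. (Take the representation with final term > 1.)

59531 = 15*3769 + 2996
3769 = 1*2996 + 773
2996 = 3*773 + 677
773 = 1*677 + 96
677 = 7*96 + 5
96 = 19*5 + 1
5 = 5*1 + 0  (stop)
So 59531/3769 = [15; 1, 3, 1, 7, 19, 5].

[15; 1, 3, 1, 7, 19, 5]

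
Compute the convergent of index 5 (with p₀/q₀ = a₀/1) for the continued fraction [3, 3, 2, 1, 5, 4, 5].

785/238

Using pₖ = aₖpₖ₋₁ + pₖ₋₂, qₖ = aₖqₖ₋₁ + qₖ₋₂ (with p₋₁=1, p₋₂=0, q₋₁=0, q₋₂=1):
  k=0: a=3, p=3, q=1
  k=1: a=3, p=10, q=3
  k=2: a=2, p=23, q=7
  k=3: a=1, p=33, q=10
  k=4: a=5, p=188, q=57
  k=5: a=4, p=785, q=238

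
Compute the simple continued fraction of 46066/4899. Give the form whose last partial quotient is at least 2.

[9; 2, 2, 12, 3, 12, 2]

46066 = 9·4899 + 1975
4899 = 2·1975 + 949
1975 = 2·949 + 77
949 = 12·77 + 25
77 = 3·25 + 2
25 = 12·2 + 1
2 = 2·1 + 0  (stop)
So 46066/4899 = [9; 2, 2, 12, 3, 12, 2].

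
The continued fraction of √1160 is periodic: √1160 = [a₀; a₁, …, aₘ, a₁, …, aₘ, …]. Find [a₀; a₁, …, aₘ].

a₀ = ⌊√1160⌋ = 34.
With m₀=0, d₀=1 and mₖ₊₁ = dₖaₖ − mₖ, dₖ₊₁ = (n − mₖ₊₁²)/dₖ, aₖ₊₁ = ⌊(a₀+mₖ₊₁)/dₖ₊₁⌋:
  k=1: m=34, d=4, a=17
  k=2: m=34, d=1, a=68
d=1 and a=2a₀=68 at k=2, so the next step gives (m, d) = (34, 4) again — its k=1 value — and the period has length 2.

[34; 17, 68]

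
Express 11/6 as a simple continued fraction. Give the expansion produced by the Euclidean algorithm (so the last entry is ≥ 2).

[1; 1, 5]

11 = 1*6 + 5
6 = 1*5 + 1
5 = 5*1 + 0  (stop)
So 11/6 = [1; 1, 5].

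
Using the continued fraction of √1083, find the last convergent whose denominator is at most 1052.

√1083 = [32; 1, 9, 1, 64, …] (period length 4).
Convergents:
  p_0/q_0 = 32/1
  p_1/q_1 = 33/1
  p_2/q_2 = 329/10
  p_3/q_3 = 362/11
  p_4/q_4 = 23497/714
  p_5/q_5 = 23859/725
  p_6/q_6 = 238228/7239
q_5 = 725 ≤ 1052 < 7239 = q_6, so the answer is 23859/725.

23859/725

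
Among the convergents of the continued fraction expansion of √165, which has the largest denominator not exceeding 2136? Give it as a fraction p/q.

√165 = [12; 1, 5, 2, 5, 1, 24, …] (period length 6).
Convergents:
  p_0/q_0 = 12/1
  p_1/q_1 = 13/1
  p_2/q_2 = 77/6
  p_3/q_3 = 167/13
  p_4/q_4 = 912/71
  p_5/q_5 = 1079/84
  p_6/q_6 = 26808/2087
  p_7/q_7 = 27887/2171
q_6 = 2087 ≤ 2136 < 2171 = q_7, so the answer is 26808/2087.

26808/2087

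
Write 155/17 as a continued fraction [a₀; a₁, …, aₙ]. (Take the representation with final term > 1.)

[9; 8, 2]

155 = 9*17 + 2
17 = 8*2 + 1
2 = 2*1 + 0  (stop)
So 155/17 = [9; 8, 2].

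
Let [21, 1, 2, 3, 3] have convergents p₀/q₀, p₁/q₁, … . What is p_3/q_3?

217/10

Using pₖ = aₖpₖ₋₁ + pₖ₋₂, qₖ = aₖqₖ₋₁ + qₖ₋₂ (with p₋₁=1, p₋₂=0, q₋₁=0, q₋₂=1):
  k=0: a=21, p=21, q=1
  k=1: a=1, p=22, q=1
  k=2: a=2, p=65, q=3
  k=3: a=3, p=217, q=10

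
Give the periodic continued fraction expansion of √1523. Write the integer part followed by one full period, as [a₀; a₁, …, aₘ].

[39; 39, 78]

a₀ = ⌊√1523⌋ = 39.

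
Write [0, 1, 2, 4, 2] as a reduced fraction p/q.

20/29

Fold from the inside: start with 2/1.
  4 + 1/2 = 9/2
  2 + 2/9 = 20/9
  1 + 9/20 = 29/20
  0 + 20/29 = 20/29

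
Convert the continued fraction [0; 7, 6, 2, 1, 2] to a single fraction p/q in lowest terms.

51/365

Fold from the inside: start with 2/1.
  1 + 1/2 = 3/2
  2 + 2/3 = 8/3
  6 + 3/8 = 51/8
  7 + 8/51 = 365/51
  0 + 51/365 = 51/365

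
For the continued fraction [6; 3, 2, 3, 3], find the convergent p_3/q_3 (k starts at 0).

151/24

Using pₖ = aₖpₖ₋₁ + pₖ₋₂, qₖ = aₖqₖ₋₁ + qₖ₋₂ (with p₋₁=1, p₋₂=0, q₋₁=0, q₋₂=1):
  k=0: a=6, p=6, q=1
  k=1: a=3, p=19, q=3
  k=2: a=2, p=44, q=7
  k=3: a=3, p=151, q=24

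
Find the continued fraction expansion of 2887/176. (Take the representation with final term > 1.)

[16; 2, 2, 11, 3]

2887 = 16·176 + 71
176 = 2·71 + 34
71 = 2·34 + 3
34 = 11·3 + 1
3 = 3·1 + 0  (stop)
So 2887/176 = [16; 2, 2, 11, 3].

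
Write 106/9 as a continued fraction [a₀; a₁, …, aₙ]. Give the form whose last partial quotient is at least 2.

106 = 11×9 + 7
9 = 1×7 + 2
7 = 3×2 + 1
2 = 2×1 + 0  (stop)
So 106/9 = [11; 1, 3, 2].

[11; 1, 3, 2]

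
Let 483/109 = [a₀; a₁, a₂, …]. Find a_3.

483 = 4·109 + 47   →  a_0 = 4
109 = 2·47 + 15   →  a_1 = 2
47 = 3·15 + 2   →  a_2 = 3
15 = 7·2 + 1   →  a_3 = 7

7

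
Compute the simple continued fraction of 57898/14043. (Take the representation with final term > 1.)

[4; 8, 7, 2, 1, 9, 8]

57898 = 4·14043 + 1726
14043 = 8·1726 + 235
1726 = 7·235 + 81
235 = 2·81 + 73
81 = 1·73 + 8
73 = 9·8 + 1
8 = 8·1 + 0  (stop)
So 57898/14043 = [4; 8, 7, 2, 1, 9, 8].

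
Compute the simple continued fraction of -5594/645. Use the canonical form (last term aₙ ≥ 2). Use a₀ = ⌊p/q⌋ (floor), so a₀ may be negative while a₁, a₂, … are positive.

-5594 = -9×645 + 211
645 = 3×211 + 12
211 = 17×12 + 7
12 = 1×7 + 5
7 = 1×5 + 2
5 = 2×2 + 1
2 = 2×1 + 0  (stop)
So -5594/645 = [-9; 3, 17, 1, 1, 2, 2].

[-9; 3, 17, 1, 1, 2, 2]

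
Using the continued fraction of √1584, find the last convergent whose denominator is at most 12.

√1584 = [39; 1, 3, 1, 78, …] (period length 4).
Convergents:
  p_0/q_0 = 39/1
  p_1/q_1 = 40/1
  p_2/q_2 = 159/4
  p_3/q_3 = 199/5
  p_4/q_4 = 15681/394
q_3 = 5 ≤ 12 < 394 = q_4, so the answer is 199/5.

199/5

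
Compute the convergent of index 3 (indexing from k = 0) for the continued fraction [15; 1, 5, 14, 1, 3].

1346/85

Using pₖ = aₖpₖ₋₁ + pₖ₋₂, qₖ = aₖqₖ₋₁ + qₖ₋₂ (with p₋₁=1, p₋₂=0, q₋₁=0, q₋₂=1):
  k=0: a=15, p=15, q=1
  k=1: a=1, p=16, q=1
  k=2: a=5, p=95, q=6
  k=3: a=14, p=1346, q=85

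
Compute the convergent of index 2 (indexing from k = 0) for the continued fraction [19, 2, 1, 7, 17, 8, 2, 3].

Using pₖ = aₖpₖ₋₁ + pₖ₋₂, qₖ = aₖqₖ₋₁ + qₖ₋₂ (with p₋₁=1, p₋₂=0, q₋₁=0, q₋₂=1):
  k=0: a=19, p=19, q=1
  k=1: a=2, p=39, q=2
  k=2: a=1, p=58, q=3

58/3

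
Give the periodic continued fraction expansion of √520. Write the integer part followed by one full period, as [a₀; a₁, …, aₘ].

[22; 1, 4, 11, 4, 1, 44]

a₀ = ⌊√520⌋ = 22.
With m₀=0, d₀=1 and mₖ₊₁ = dₖaₖ − mₖ, dₖ₊₁ = (n − mₖ₊₁²)/dₖ, aₖ₊₁ = ⌊(a₀+mₖ₊₁)/dₖ₊₁⌋:
  k=1: m=22, d=36, a=1
  k=2: m=14, d=9, a=4
  k=3: m=22, d=4, a=11
  k=4: m=22, d=9, a=4
  k=5: m=14, d=36, a=1
  k=6: m=22, d=1, a=44
d=1 and a=2a₀=44 at k=6, so the next step gives (m, d) = (22, 36) again — its k=1 value — and the period has length 6.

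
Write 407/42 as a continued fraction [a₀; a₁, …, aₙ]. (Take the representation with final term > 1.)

[9; 1, 2, 4, 3]

407 = 9×42 + 29
42 = 1×29 + 13
29 = 2×13 + 3
13 = 4×3 + 1
3 = 3×1 + 0  (stop)
So 407/42 = [9; 1, 2, 4, 3].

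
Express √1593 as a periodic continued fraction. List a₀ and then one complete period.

a₀ = ⌊√1593⌋ = 39.
With m₀=0, d₀=1 and mₖ₊₁ = dₖaₖ − mₖ, dₖ₊₁ = (n − mₖ₊₁²)/dₖ, aₖ₊₁ = ⌊(a₀+mₖ₊₁)/dₖ₊₁⌋:
  k=1: m=39, d=72, a=1
  k=2: m=33, d=7, a=10
  k=3: m=37, d=32, a=2
  k=4: m=27, d=27, a=2
  k=5: m=27, d=32, a=2
  k=6: m=37, d=7, a=10
  k=7: m=33, d=72, a=1
  k=8: m=39, d=1, a=78
d=1 and a=2a₀=78 at k=8, so the next step gives (m, d) = (39, 72) again — its k=1 value — and the period has length 8.

[39; 1, 10, 2, 2, 2, 10, 1, 78]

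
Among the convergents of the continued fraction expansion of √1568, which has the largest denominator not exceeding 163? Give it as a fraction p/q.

√1568 = [39; 1, 1, 2, 19, 2, 1, 1, 78, …] (period length 8).
Convergents:
  p_0/q_0 = 39/1
  p_1/q_1 = 40/1
  p_2/q_2 = 79/2
  p_3/q_3 = 198/5
  p_4/q_4 = 3841/97
  p_5/q_5 = 7880/199
q_4 = 97 ≤ 163 < 199 = q_5, so the answer is 3841/97.

3841/97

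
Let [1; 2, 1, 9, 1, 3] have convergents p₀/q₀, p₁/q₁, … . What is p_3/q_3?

39/29

Using pₖ = aₖpₖ₋₁ + pₖ₋₂, qₖ = aₖqₖ₋₁ + qₖ₋₂ (with p₋₁=1, p₋₂=0, q₋₁=0, q₋₂=1):
  k=0: a=1, p=1, q=1
  k=1: a=2, p=3, q=2
  k=2: a=1, p=4, q=3
  k=3: a=9, p=39, q=29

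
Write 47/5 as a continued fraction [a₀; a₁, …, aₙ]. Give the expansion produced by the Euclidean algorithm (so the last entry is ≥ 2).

47 = 9*5 + 2
5 = 2*2 + 1
2 = 2*1 + 0  (stop)
So 47/5 = [9; 2, 2].

[9; 2, 2]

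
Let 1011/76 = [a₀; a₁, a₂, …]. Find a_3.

1011 = 13·76 + 23   →  a_0 = 13
76 = 3·23 + 7   →  a_1 = 3
23 = 3·7 + 2   →  a_2 = 3
7 = 3·2 + 1   →  a_3 = 3

3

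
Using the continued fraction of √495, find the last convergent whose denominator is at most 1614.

15841/712

√495 = [22; 4, 44, …] (period length 2).
Convergents:
  p_0/q_0 = 22/1
  p_1/q_1 = 89/4
  p_2/q_2 = 3938/177
  p_3/q_3 = 15841/712
  p_4/q_4 = 700942/31505
q_3 = 712 ≤ 1614 < 31505 = q_4, so the answer is 15841/712.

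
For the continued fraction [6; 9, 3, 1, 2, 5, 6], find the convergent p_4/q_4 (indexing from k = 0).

Using pₖ = aₖpₖ₋₁ + pₖ₋₂, qₖ = aₖqₖ₋₁ + qₖ₋₂ (with p₋₁=1, p₋₂=0, q₋₁=0, q₋₂=1):
  k=0: a=6, p=6, q=1
  k=1: a=9, p=55, q=9
  k=2: a=3, p=171, q=28
  k=3: a=1, p=226, q=37
  k=4: a=2, p=623, q=102

623/102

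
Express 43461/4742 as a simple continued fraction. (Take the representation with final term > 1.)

43461 = 9×4742 + 783
4742 = 6×783 + 44
783 = 17×44 + 35
44 = 1×35 + 9
35 = 3×9 + 8
9 = 1×8 + 1
8 = 8×1 + 0  (stop)
So 43461/4742 = [9; 6, 17, 1, 3, 1, 8].

[9; 6, 17, 1, 3, 1, 8]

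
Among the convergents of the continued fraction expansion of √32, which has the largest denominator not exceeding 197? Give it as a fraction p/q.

577/102

√32 = [5; 1, 1, 1, 10, …] (period length 4).
Convergents:
  p_0/q_0 = 5/1
  p_1/q_1 = 6/1
  p_2/q_2 = 11/2
  p_3/q_3 = 17/3
  p_4/q_4 = 181/32
  p_5/q_5 = 198/35
  p_6/q_6 = 379/67
  p_7/q_7 = 577/102
  p_8/q_8 = 6149/1087
q_7 = 102 ≤ 197 < 1087 = q_8, so the answer is 577/102.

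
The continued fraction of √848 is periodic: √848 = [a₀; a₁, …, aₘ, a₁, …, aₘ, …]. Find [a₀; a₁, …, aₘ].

a₀ = ⌊√848⌋ = 29.

[29; 8, 3, 3, 3, 8, 58]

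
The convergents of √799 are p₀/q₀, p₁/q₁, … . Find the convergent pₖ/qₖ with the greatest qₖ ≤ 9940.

95852/3391

√799 = [28; 3, 1, 3, 56, …] (period length 4).
Convergents:
  p_0/q_0 = 28/1
  p_1/q_1 = 85/3
  p_2/q_2 = 113/4
  p_3/q_3 = 424/15
  p_4/q_4 = 23857/844
  p_5/q_5 = 71995/2547
  p_6/q_6 = 95852/3391
  p_7/q_7 = 359551/12720
q_6 = 3391 ≤ 9940 < 12720 = q_7, so the answer is 95852/3391.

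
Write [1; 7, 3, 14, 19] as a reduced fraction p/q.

Using pₖ = aₖpₖ₋₁ + pₖ₋₂ and qₖ = aₖqₖ₋₁ + qₖ₋₂:
  k=0: a=1, p=1, q=1
  k=1: a=7, p=8, q=7
  k=2: a=3, p=25, q=22
  k=3: a=14, p=358, q=315
  k=4: a=19, p=6827, q=6007

6827/6007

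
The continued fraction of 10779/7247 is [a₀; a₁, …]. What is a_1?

2

10779 = 1·7247 + 3532   →  a_0 = 1
7247 = 2·3532 + 183   →  a_1 = 2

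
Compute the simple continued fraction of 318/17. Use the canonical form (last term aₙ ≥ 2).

[18; 1, 2, 2, 2]

318 = 18*17 + 12
17 = 1*12 + 5
12 = 2*5 + 2
5 = 2*2 + 1
2 = 2*1 + 0  (stop)
So 318/17 = [18; 1, 2, 2, 2].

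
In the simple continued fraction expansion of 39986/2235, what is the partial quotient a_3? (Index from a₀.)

6

39986 = 17·2235 + 1991   →  a_0 = 17
2235 = 1·1991 + 244   →  a_1 = 1
1991 = 8·244 + 39   →  a_2 = 8
244 = 6·39 + 10   →  a_3 = 6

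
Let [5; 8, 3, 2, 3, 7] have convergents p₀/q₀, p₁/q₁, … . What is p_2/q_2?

128/25

Using pₖ = aₖpₖ₋₁ + pₖ₋₂, qₖ = aₖqₖ₋₁ + qₖ₋₂ (with p₋₁=1, p₋₂=0, q₋₁=0, q₋₂=1):
  k=0: a=5, p=5, q=1
  k=1: a=8, p=41, q=8
  k=2: a=3, p=128, q=25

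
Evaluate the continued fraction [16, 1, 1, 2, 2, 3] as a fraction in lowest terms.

680/41

Fold from the inside: start with 3/1.
  2 + 1/3 = 7/3
  2 + 3/7 = 17/7
  1 + 7/17 = 24/17
  1 + 17/24 = 41/24
  16 + 24/41 = 680/41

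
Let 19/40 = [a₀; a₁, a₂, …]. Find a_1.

19 = 0·40 + 19   →  a_0 = 0
40 = 2·19 + 2   →  a_1 = 2

2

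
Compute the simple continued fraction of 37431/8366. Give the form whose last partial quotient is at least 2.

[4; 2, 9, 5, 2, 7, 2, 2]

37431 = 4·8366 + 3967
8366 = 2·3967 + 432
3967 = 9·432 + 79
432 = 5·79 + 37
79 = 2·37 + 5
37 = 7·5 + 2
5 = 2·2 + 1
2 = 2·1 + 0  (stop)
So 37431/8366 = [4; 2, 9, 5, 2, 7, 2, 2].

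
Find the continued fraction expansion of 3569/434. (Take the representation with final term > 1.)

[8; 4, 2, 9, 5]

3569 = 8*434 + 97
434 = 4*97 + 46
97 = 2*46 + 5
46 = 9*5 + 1
5 = 5*1 + 0  (stop)
So 3569/434 = [8; 4, 2, 9, 5].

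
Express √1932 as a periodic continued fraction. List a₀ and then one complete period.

[43; 1, 20, 1, 86]

a₀ = ⌊√1932⌋ = 43.
With m₀=0, d₀=1 and mₖ₊₁ = dₖaₖ − mₖ, dₖ₊₁ = (n − mₖ₊₁²)/dₖ, aₖ₊₁ = ⌊(a₀+mₖ₊₁)/dₖ₊₁⌋:
  k=1: m=43, d=83, a=1
  k=2: m=40, d=4, a=20
  k=3: m=40, d=83, a=1
  k=4: m=43, d=1, a=86
d=1 and a=2a₀=86 at k=4, so the next step gives (m, d) = (43, 83) again — its k=1 value — and the period has length 4.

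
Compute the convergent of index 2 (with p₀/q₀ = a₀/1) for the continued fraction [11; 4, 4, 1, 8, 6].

191/17

Using pₖ = aₖpₖ₋₁ + pₖ₋₂, qₖ = aₖqₖ₋₁ + qₖ₋₂ (with p₋₁=1, p₋₂=0, q₋₁=0, q₋₂=1):
  k=0: a=11, p=11, q=1
  k=1: a=4, p=45, q=4
  k=2: a=4, p=191, q=17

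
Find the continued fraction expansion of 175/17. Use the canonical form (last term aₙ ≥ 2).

[10; 3, 2, 2]

175 = 10×17 + 5
17 = 3×5 + 2
5 = 2×2 + 1
2 = 2×1 + 0  (stop)
So 175/17 = [10; 3, 2, 2].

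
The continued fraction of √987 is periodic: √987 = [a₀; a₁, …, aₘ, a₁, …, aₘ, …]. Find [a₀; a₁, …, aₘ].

[31; 2, 2, 2, 62]

a₀ = ⌊√987⌋ = 31.
With m₀=0, d₀=1 and mₖ₊₁ = dₖaₖ − mₖ, dₖ₊₁ = (n − mₖ₊₁²)/dₖ, aₖ₊₁ = ⌊(a₀+mₖ₊₁)/dₖ₊₁⌋:
  k=1: m=31, d=26, a=2
  k=2: m=21, d=21, a=2
  k=3: m=21, d=26, a=2
  k=4: m=31, d=1, a=62
d=1 and a=2a₀=62 at k=4, so the next step gives (m, d) = (31, 26) again — its k=1 value — and the period has length 4.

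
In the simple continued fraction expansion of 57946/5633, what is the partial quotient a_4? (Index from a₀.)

15

57946 = 10·5633 + 1616   →  a_0 = 10
5633 = 3·1616 + 785   →  a_1 = 3
1616 = 2·785 + 46   →  a_2 = 2
785 = 17·46 + 3   →  a_3 = 17
46 = 15·3 + 1   →  a_4 = 15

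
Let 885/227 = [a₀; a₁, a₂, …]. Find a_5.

885 = 3·227 + 204   →  a_0 = 3
227 = 1·204 + 23   →  a_1 = 1
204 = 8·23 + 20   →  a_2 = 8
23 = 1·20 + 3   →  a_3 = 1
20 = 6·3 + 2   →  a_4 = 6
3 = 1·2 + 1   →  a_5 = 1

1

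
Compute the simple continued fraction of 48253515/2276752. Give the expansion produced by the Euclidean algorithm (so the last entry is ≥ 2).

48253515 = 21*2276752 + 441723
2276752 = 5*441723 + 68137
441723 = 6*68137 + 32901
68137 = 2*32901 + 2335
32901 = 14*2335 + 211
2335 = 11*211 + 14
211 = 15*14 + 1
14 = 14*1 + 0  (stop)
So 48253515/2276752 = [21; 5, 6, 2, 14, 11, 15, 14].

[21; 5, 6, 2, 14, 11, 15, 14]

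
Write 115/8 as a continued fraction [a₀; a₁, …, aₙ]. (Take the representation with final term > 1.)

[14; 2, 1, 2]

115 = 14·8 + 3
8 = 2·3 + 2
3 = 1·2 + 1
2 = 2·1 + 0  (stop)
So 115/8 = [14; 2, 1, 2].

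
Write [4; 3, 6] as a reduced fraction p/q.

Using pₖ = aₖpₖ₋₁ + pₖ₋₂ and qₖ = aₖqₖ₋₁ + qₖ₋₂:
  k=0: a=4, p=4, q=1
  k=1: a=3, p=13, q=3
  k=2: a=6, p=82, q=19

82/19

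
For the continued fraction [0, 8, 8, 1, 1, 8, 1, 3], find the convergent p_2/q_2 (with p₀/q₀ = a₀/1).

8/65

Using pₖ = aₖpₖ₋₁ + pₖ₋₂, qₖ = aₖqₖ₋₁ + qₖ₋₂ (with p₋₁=1, p₋₂=0, q₋₁=0, q₋₂=1):
  k=0: a=0, p=0, q=1
  k=1: a=8, p=1, q=8
  k=2: a=8, p=8, q=65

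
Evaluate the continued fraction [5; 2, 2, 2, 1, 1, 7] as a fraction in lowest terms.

Fold from the inside: start with 7/1.
  1 + 1/7 = 8/7
  1 + 7/8 = 15/8
  2 + 8/15 = 38/15
  2 + 15/38 = 91/38
  2 + 38/91 = 220/91
  5 + 91/220 = 1191/220

1191/220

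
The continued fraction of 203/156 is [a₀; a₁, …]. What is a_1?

3

203 = 1·156 + 47   →  a_0 = 1
156 = 3·47 + 15   →  a_1 = 3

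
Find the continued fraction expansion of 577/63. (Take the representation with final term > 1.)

[9; 6, 3, 3]

577 = 9*63 + 10
63 = 6*10 + 3
10 = 3*3 + 1
3 = 3*1 + 0  (stop)
So 577/63 = [9; 6, 3, 3].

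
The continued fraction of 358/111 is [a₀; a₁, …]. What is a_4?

358 = 3·111 + 25   →  a_0 = 3
111 = 4·25 + 11   →  a_1 = 4
25 = 2·11 + 3   →  a_2 = 2
11 = 3·3 + 2   →  a_3 = 3
3 = 1·2 + 1   →  a_4 = 1

1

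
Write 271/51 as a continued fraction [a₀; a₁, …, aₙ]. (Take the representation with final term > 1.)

[5; 3, 5, 3]

271 = 5*51 + 16
51 = 3*16 + 3
16 = 5*3 + 1
3 = 3*1 + 0  (stop)
So 271/51 = [5; 3, 5, 3].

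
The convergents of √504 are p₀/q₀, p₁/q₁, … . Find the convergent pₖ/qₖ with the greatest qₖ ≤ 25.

√504 = [22; 2, 4, 2, 44, …] (period length 4).
Convergents:
  p_0/q_0 = 22/1
  p_1/q_1 = 45/2
  p_2/q_2 = 202/9
  p_3/q_3 = 449/20
  p_4/q_4 = 19958/889
q_3 = 20 ≤ 25 < 889 = q_4, so the answer is 449/20.

449/20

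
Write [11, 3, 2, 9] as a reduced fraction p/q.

Using pₖ = aₖpₖ₋₁ + pₖ₋₂ and qₖ = aₖqₖ₋₁ + qₖ₋₂:
  k=0: a=11, p=11, q=1
  k=1: a=3, p=34, q=3
  k=2: a=2, p=79, q=7
  k=3: a=9, p=745, q=66

745/66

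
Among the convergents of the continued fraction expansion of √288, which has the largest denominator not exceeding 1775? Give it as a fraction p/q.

√288 = [16; 1, 32, …] (period length 2).
Convergents:
  p_0/q_0 = 16/1
  p_1/q_1 = 17/1
  p_2/q_2 = 560/33
  p_3/q_3 = 577/34
  p_4/q_4 = 19024/1121
  p_5/q_5 = 19601/1155
  p_6/q_6 = 646256/38081
q_5 = 1155 ≤ 1775 < 38081 = q_6, so the answer is 19601/1155.

19601/1155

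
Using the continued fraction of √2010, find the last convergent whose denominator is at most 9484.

√2010 = [44; 1, 4, 1, 88, …] (period length 4).
Convergents:
  p_0/q_0 = 44/1
  p_1/q_1 = 45/1
  p_2/q_2 = 224/5
  p_3/q_3 = 269/6
  p_4/q_4 = 23896/533
  p_5/q_5 = 24165/539
  p_6/q_6 = 120556/2689
  p_7/q_7 = 144721/3228
  p_8/q_8 = 12856004/286753
q_7 = 3228 ≤ 9484 < 286753 = q_8, so the answer is 144721/3228.

144721/3228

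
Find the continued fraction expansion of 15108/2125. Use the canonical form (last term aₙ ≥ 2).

15108 = 7*2125 + 233
2125 = 9*233 + 28
233 = 8*28 + 9
28 = 3*9 + 1
9 = 9*1 + 0  (stop)
So 15108/2125 = [7; 9, 8, 3, 9].

[7; 9, 8, 3, 9]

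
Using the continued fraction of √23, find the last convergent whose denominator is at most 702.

1151/240

√23 = [4; 1, 3, 1, 8, …] (period length 4).
Convergents:
  p_0/q_0 = 4/1
  p_1/q_1 = 5/1
  p_2/q_2 = 19/4
  p_3/q_3 = 24/5
  p_4/q_4 = 211/44
  p_5/q_5 = 235/49
  p_6/q_6 = 916/191
  p_7/q_7 = 1151/240
  p_8/q_8 = 10124/2111
q_7 = 240 ≤ 702 < 2111 = q_8, so the answer is 1151/240.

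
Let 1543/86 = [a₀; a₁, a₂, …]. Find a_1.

1

1543 = 17·86 + 81   →  a_0 = 17
86 = 1·81 + 5   →  a_1 = 1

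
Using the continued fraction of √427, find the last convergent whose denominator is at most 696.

√427 = [20; 1, 1, 1, 40, …] (period length 4).
Convergents:
  p_0/q_0 = 20/1
  p_1/q_1 = 21/1
  p_2/q_2 = 41/2
  p_3/q_3 = 62/3
  p_4/q_4 = 2521/122
  p_5/q_5 = 2583/125
  p_6/q_6 = 5104/247
  p_7/q_7 = 7687/372
  p_8/q_8 = 312584/15127
q_7 = 372 ≤ 696 < 15127 = q_8, so the answer is 7687/372.

7687/372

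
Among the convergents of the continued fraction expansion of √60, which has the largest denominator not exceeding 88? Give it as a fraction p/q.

√60 = [7; 1, 2, 1, 14, …] (period length 4).
Convergents:
  p_0/q_0 = 7/1
  p_1/q_1 = 8/1
  p_2/q_2 = 23/3
  p_3/q_3 = 31/4
  p_4/q_4 = 457/59
  p_5/q_5 = 488/63
  p_6/q_6 = 1433/185
q_5 = 63 ≤ 88 < 185 = q_6, so the answer is 488/63.

488/63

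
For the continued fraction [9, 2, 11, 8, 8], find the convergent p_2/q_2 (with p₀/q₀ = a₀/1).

Using pₖ = aₖpₖ₋₁ + pₖ₋₂, qₖ = aₖqₖ₋₁ + qₖ₋₂ (with p₋₁=1, p₋₂=0, q₋₁=0, q₋₂=1):
  k=0: a=9, p=9, q=1
  k=1: a=2, p=19, q=2
  k=2: a=11, p=218, q=23

218/23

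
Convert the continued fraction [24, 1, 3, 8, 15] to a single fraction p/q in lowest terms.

Using pₖ = aₖpₖ₋₁ + pₖ₋₂ and qₖ = aₖqₖ₋₁ + qₖ₋₂:
  k=0: a=24, p=24, q=1
  k=1: a=1, p=25, q=1
  k=2: a=3, p=99, q=4
  k=3: a=8, p=817, q=33
  k=4: a=15, p=12354, q=499

12354/499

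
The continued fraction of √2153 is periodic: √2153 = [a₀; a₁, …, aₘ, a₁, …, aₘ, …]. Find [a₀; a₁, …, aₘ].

[46; 2, 2, 92]

a₀ = ⌊√2153⌋ = 46.
With m₀=0, d₀=1 and mₖ₊₁ = dₖaₖ − mₖ, dₖ₊₁ = (n − mₖ₊₁²)/dₖ, aₖ₊₁ = ⌊(a₀+mₖ₊₁)/dₖ₊₁⌋:
  k=1: m=46, d=37, a=2
  k=2: m=28, d=37, a=2
  k=3: m=46, d=1, a=92
d=1 and a=2a₀=92 at k=3, so the next step gives (m, d) = (46, 37) again — its k=1 value — and the period has length 3.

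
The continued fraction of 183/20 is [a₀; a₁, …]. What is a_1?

183 = 9·20 + 3   →  a_0 = 9
20 = 6·3 + 2   →  a_1 = 6

6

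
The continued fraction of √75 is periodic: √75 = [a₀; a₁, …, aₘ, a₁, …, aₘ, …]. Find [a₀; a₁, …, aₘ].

[8; 1, 1, 1, 16]

a₀ = ⌊√75⌋ = 8.
With m₀=0, d₀=1 and mₖ₊₁ = dₖaₖ − mₖ, dₖ₊₁ = (n − mₖ₊₁²)/dₖ, aₖ₊₁ = ⌊(a₀+mₖ₊₁)/dₖ₊₁⌋:
  k=1: m=8, d=11, a=1
  k=2: m=3, d=6, a=1
  k=3: m=3, d=11, a=1
  k=4: m=8, d=1, a=16
d=1 and a=2a₀=16 at k=4, so the next step gives (m, d) = (8, 11) again — its k=1 value — and the period has length 4.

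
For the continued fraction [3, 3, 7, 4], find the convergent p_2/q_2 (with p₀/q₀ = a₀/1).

73/22

Using pₖ = aₖpₖ₋₁ + pₖ₋₂, qₖ = aₖqₖ₋₁ + qₖ₋₂ (with p₋₁=1, p₋₂=0, q₋₁=0, q₋₂=1):
  k=0: a=3, p=3, q=1
  k=1: a=3, p=10, q=3
  k=2: a=7, p=73, q=22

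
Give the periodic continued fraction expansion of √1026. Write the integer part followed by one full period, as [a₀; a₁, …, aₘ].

a₀ = ⌊√1026⌋ = 32.
With m₀=0, d₀=1 and mₖ₊₁ = dₖaₖ − mₖ, dₖ₊₁ = (n − mₖ₊₁²)/dₖ, aₖ₊₁ = ⌊(a₀+mₖ₊₁)/dₖ₊₁⌋:
  k=1: m=32, d=2, a=32
  k=2: m=32, d=1, a=64
d=1 and a=2a₀=64 at k=2, so the next step gives (m, d) = (32, 2) again — its k=1 value — and the period has length 2.

[32; 32, 64]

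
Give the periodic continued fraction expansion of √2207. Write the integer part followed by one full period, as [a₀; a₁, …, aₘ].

[46; 1, 45, 1, 92]

a₀ = ⌊√2207⌋ = 46.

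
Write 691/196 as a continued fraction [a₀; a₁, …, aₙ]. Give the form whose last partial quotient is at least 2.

691 = 3·196 + 103
196 = 1·103 + 93
103 = 1·93 + 10
93 = 9·10 + 3
10 = 3·3 + 1
3 = 3·1 + 0  (stop)
So 691/196 = [3; 1, 1, 9, 3, 3].

[3; 1, 1, 9, 3, 3]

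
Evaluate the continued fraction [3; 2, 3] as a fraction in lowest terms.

Using pₖ = aₖpₖ₋₁ + pₖ₋₂ and qₖ = aₖqₖ₋₁ + qₖ₋₂:
  k=0: a=3, p=3, q=1
  k=1: a=2, p=7, q=2
  k=2: a=3, p=24, q=7

24/7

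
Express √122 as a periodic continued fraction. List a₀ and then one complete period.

a₀ = ⌊√122⌋ = 11.

[11; 22]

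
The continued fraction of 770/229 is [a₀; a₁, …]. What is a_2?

1

770 = 3·229 + 83   →  a_0 = 3
229 = 2·83 + 63   →  a_1 = 2
83 = 1·63 + 20   →  a_2 = 1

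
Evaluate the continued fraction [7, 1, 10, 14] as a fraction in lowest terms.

1226/155

Using pₖ = aₖpₖ₋₁ + pₖ₋₂ and qₖ = aₖqₖ₋₁ + qₖ₋₂:
  k=0: a=7, p=7, q=1
  k=1: a=1, p=8, q=1
  k=2: a=10, p=87, q=11
  k=3: a=14, p=1226, q=155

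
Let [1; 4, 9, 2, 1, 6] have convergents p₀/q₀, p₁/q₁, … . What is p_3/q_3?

97/78

Using pₖ = aₖpₖ₋₁ + pₖ₋₂, qₖ = aₖqₖ₋₁ + qₖ₋₂ (with p₋₁=1, p₋₂=0, q₋₁=0, q₋₂=1):
  k=0: a=1, p=1, q=1
  k=1: a=4, p=5, q=4
  k=2: a=9, p=46, q=37
  k=3: a=2, p=97, q=78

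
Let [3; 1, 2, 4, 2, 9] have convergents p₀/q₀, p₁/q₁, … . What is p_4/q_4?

107/29

Using pₖ = aₖpₖ₋₁ + pₖ₋₂, qₖ = aₖqₖ₋₁ + qₖ₋₂ (with p₋₁=1, p₋₂=0, q₋₁=0, q₋₂=1):
  k=0: a=3, p=3, q=1
  k=1: a=1, p=4, q=1
  k=2: a=2, p=11, q=3
  k=3: a=4, p=48, q=13
  k=4: a=2, p=107, q=29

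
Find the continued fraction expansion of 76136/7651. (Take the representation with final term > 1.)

[9; 1, 19, 2, 5, 2, 1, 10]

76136 = 9·7651 + 7277
7651 = 1·7277 + 374
7277 = 19·374 + 171
374 = 2·171 + 32
171 = 5·32 + 11
32 = 2·11 + 10
11 = 1·10 + 1
10 = 10·1 + 0  (stop)
So 76136/7651 = [9; 1, 19, 2, 5, 2, 1, 10].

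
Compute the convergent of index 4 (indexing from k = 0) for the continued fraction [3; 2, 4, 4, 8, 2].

1079/313

Using pₖ = aₖpₖ₋₁ + pₖ₋₂, qₖ = aₖqₖ₋₁ + qₖ₋₂ (with p₋₁=1, p₋₂=0, q₋₁=0, q₋₂=1):
  k=0: a=3, p=3, q=1
  k=1: a=2, p=7, q=2
  k=2: a=4, p=31, q=9
  k=3: a=4, p=131, q=38
  k=4: a=8, p=1079, q=313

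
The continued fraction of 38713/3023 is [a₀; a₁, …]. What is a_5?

3

38713 = 12·3023 + 2437   →  a_0 = 12
3023 = 1·2437 + 586   →  a_1 = 1
2437 = 4·586 + 93   →  a_2 = 4
586 = 6·93 + 28   →  a_3 = 6
93 = 3·28 + 9   →  a_4 = 3
28 = 3·9 + 1   →  a_5 = 3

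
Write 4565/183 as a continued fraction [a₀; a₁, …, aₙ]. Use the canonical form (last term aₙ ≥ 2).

4565 = 24×183 + 173
183 = 1×173 + 10
173 = 17×10 + 3
10 = 3×3 + 1
3 = 3×1 + 0  (stop)
So 4565/183 = [24; 1, 17, 3, 3].

[24; 1, 17, 3, 3]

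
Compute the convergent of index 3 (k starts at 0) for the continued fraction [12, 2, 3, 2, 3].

Using pₖ = aₖpₖ₋₁ + pₖ₋₂, qₖ = aₖqₖ₋₁ + qₖ₋₂ (with p₋₁=1, p₋₂=0, q₋₁=0, q₋₂=1):
  k=0: a=12, p=12, q=1
  k=1: a=2, p=25, q=2
  k=2: a=3, p=87, q=7
  k=3: a=2, p=199, q=16

199/16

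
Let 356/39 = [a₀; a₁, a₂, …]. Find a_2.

1

356 = 9·39 + 5   →  a_0 = 9
39 = 7·5 + 4   →  a_1 = 7
5 = 1·4 + 1   →  a_2 = 1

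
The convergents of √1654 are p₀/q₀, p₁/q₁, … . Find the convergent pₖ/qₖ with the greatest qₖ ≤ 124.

4921/121

√1654 = [40; 1, 2, 40, 2, 1, 80, …] (period length 6).
Convergents:
  p_0/q_0 = 40/1
  p_1/q_1 = 41/1
  p_2/q_2 = 122/3
  p_3/q_3 = 4921/121
  p_4/q_4 = 9964/245
q_3 = 121 ≤ 124 < 245 = q_4, so the answer is 4921/121.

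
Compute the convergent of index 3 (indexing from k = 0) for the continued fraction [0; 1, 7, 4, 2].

29/33

Using pₖ = aₖpₖ₋₁ + pₖ₋₂, qₖ = aₖqₖ₋₁ + qₖ₋₂ (with p₋₁=1, p₋₂=0, q₋₁=0, q₋₂=1):
  k=0: a=0, p=0, q=1
  k=1: a=1, p=1, q=1
  k=2: a=7, p=7, q=8
  k=3: a=4, p=29, q=33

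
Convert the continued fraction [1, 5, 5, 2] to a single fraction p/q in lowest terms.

Using pₖ = aₖpₖ₋₁ + pₖ₋₂ and qₖ = aₖqₖ₋₁ + qₖ₋₂:
  k=0: a=1, p=1, q=1
  k=1: a=5, p=6, q=5
  k=2: a=5, p=31, q=26
  k=3: a=2, p=68, q=57

68/57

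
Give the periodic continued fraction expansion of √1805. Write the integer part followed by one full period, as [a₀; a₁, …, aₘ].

[42; 2, 16, 2, 84]

a₀ = ⌊√1805⌋ = 42.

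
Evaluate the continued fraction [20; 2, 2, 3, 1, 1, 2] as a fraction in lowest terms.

Using pₖ = aₖpₖ₋₁ + pₖ₋₂ and qₖ = aₖqₖ₋₁ + qₖ₋₂:
  k=0: a=20, p=20, q=1
  k=1: a=2, p=41, q=2
  k=2: a=2, p=102, q=5
  k=3: a=3, p=347, q=17
  k=4: a=1, p=449, q=22
  k=5: a=1, p=796, q=39
  k=6: a=2, p=2041, q=100

2041/100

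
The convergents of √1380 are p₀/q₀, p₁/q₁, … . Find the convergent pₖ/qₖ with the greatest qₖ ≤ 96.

√1380 = [37; 6, 1, 2, 1, 6, 74, …] (period length 6).
Convergents:
  p_0/q_0 = 37/1
  p_1/q_1 = 223/6
  p_2/q_2 = 260/7
  p_3/q_3 = 743/20
  p_4/q_4 = 1003/27
  p_5/q_5 = 6761/182
q_4 = 27 ≤ 96 < 182 = q_5, so the answer is 1003/27.

1003/27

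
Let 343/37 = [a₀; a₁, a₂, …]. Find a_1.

343 = 9·37 + 10   →  a_0 = 9
37 = 3·10 + 7   →  a_1 = 3

3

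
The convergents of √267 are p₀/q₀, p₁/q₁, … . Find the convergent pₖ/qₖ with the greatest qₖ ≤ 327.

√267 = [16; 2, 1, 15, 1, 2, 32, …] (period length 6).
Convergents:
  p_0/q_0 = 16/1
  p_1/q_1 = 33/2
  p_2/q_2 = 49/3
  p_3/q_3 = 768/47
  p_4/q_4 = 817/50
  p_5/q_5 = 2402/147
  p_6/q_6 = 77681/4754
q_5 = 147 ≤ 327 < 4754 = q_6, so the answer is 2402/147.

2402/147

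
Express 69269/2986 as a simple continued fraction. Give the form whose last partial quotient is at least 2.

69269 = 23*2986 + 591
2986 = 5*591 + 31
591 = 19*31 + 2
31 = 15*2 + 1
2 = 2*1 + 0  (stop)
So 69269/2986 = [23; 5, 19, 15, 2].

[23; 5, 19, 15, 2]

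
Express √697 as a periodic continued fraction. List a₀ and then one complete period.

a₀ = ⌊√697⌋ = 26.

[26; 2, 2, 52]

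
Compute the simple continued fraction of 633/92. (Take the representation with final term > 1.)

633 = 6*92 + 81
92 = 1*81 + 11
81 = 7*11 + 4
11 = 2*4 + 3
4 = 1*3 + 1
3 = 3*1 + 0  (stop)
So 633/92 = [6; 1, 7, 2, 1, 3].

[6; 1, 7, 2, 1, 3]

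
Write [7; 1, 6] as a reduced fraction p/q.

55/7

Using pₖ = aₖpₖ₋₁ + pₖ₋₂ and qₖ = aₖqₖ₋₁ + qₖ₋₂:
  k=0: a=7, p=7, q=1
  k=1: a=1, p=8, q=1
  k=2: a=6, p=55, q=7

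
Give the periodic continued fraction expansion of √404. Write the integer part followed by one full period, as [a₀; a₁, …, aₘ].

a₀ = ⌊√404⌋ = 20.
With m₀=0, d₀=1 and mₖ₊₁ = dₖaₖ − mₖ, dₖ₊₁ = (n − mₖ₊₁²)/dₖ, aₖ₊₁ = ⌊(a₀+mₖ₊₁)/dₖ₊₁⌋:
  k=1: m=20, d=4, a=10
  k=2: m=20, d=1, a=40
d=1 and a=2a₀=40 at k=2, so the next step gives (m, d) = (20, 4) again — its k=1 value — and the period has length 2.

[20; 10, 40]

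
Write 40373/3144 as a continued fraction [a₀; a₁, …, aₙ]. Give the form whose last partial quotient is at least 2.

40373 = 12×3144 + 2645
3144 = 1×2645 + 499
2645 = 5×499 + 150
499 = 3×150 + 49
150 = 3×49 + 3
49 = 16×3 + 1
3 = 3×1 + 0  (stop)
So 40373/3144 = [12; 1, 5, 3, 3, 16, 3].

[12; 1, 5, 3, 3, 16, 3]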